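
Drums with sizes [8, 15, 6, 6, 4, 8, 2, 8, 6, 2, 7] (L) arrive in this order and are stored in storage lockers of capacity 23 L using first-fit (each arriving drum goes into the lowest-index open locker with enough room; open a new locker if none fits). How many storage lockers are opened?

  8 → locker 1 (new)  [load 8/23]
  15 → locker 1  [load 23/23]
  6 → locker 2 (new)  [load 6/23]
  6 → locker 2  [load 12/23]
  4 → locker 2  [load 16/23]
  8 → locker 3 (new)  [load 8/23]
  2 → locker 2  [load 18/23]
  8 → locker 3  [load 16/23]
  6 → locker 3  [load 22/23]
  2 → locker 2  [load 20/23]
  7 → locker 4 (new)  [load 7/23]
4 storage lockers opened.

4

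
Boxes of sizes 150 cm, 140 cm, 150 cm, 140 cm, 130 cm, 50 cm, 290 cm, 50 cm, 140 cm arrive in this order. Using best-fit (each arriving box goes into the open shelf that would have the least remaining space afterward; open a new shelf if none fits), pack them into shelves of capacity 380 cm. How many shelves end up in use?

  150 → shelf 1 (new)  [load 150/380]
  140 → shelf 1  [load 290/380]
  150 → shelf 2 (new)  [load 150/380]
  140 → shelf 2  [load 290/380]
  130 → shelf 3 (new)  [load 130/380]
  50 → shelf 1  [load 340/380]
  290 → shelf 4 (new)  [load 290/380]
  50 → shelf 2  [load 340/380]
  140 → shelf 3  [load 270/380]
4 shelves opened.

4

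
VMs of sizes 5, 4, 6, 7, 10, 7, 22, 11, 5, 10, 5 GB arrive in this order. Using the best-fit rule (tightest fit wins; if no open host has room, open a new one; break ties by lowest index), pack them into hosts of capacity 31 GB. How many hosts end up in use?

4

  5 → host 1 (new)  [load 5/31]
  4 → host 1  [load 9/31]
  6 → host 1  [load 15/31]
  7 → host 1  [load 22/31]
  10 → host 2 (new)  [load 10/31]
  7 → host 1  [load 29/31]
  22 → host 3 (new)  [load 22/31]
  11 → host 2  [load 21/31]
  5 → host 3  [load 27/31]
  10 → host 2  [load 31/31]
  5 → host 4 (new)  [load 5/31]
4 hosts opened.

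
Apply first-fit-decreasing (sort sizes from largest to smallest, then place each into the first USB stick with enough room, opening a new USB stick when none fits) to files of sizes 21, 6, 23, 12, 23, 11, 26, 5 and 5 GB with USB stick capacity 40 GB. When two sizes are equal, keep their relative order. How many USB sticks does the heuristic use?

Sorted descending: 26, 23, 23, 21, 12, 11, 6, 5, 5.
  26 → USB stick 1 (new)  [load 26/40]
  23 → USB stick 2 (new)  [load 23/40]
  23 → USB stick 3 (new)  [load 23/40]
  21 → USB stick 4 (new)  [load 21/40]
  12 → USB stick 1  [load 38/40]
  11 → USB stick 2  [load 34/40]
  6 → USB stick 2  [load 40/40]
  5 → USB stick 3  [load 28/40]
  5 → USB stick 3  [load 33/40]
4 USB sticks opened.

4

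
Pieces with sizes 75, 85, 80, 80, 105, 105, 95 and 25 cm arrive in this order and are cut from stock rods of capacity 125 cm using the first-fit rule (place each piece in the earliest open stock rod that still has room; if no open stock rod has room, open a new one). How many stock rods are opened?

  75 → stock rod 1 (new)  [load 75/125]
  85 → stock rod 2 (new)  [load 85/125]
  80 → stock rod 3 (new)  [load 80/125]
  80 → stock rod 4 (new)  [load 80/125]
  105 → stock rod 5 (new)  [load 105/125]
  105 → stock rod 6 (new)  [load 105/125]
  95 → stock rod 7 (new)  [load 95/125]
  25 → stock rod 1  [load 100/125]
7 stock rods opened.

7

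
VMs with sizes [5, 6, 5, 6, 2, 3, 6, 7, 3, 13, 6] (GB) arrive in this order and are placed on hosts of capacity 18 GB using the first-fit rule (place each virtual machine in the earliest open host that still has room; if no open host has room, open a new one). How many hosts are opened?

  5 → host 1 (new)  [load 5/18]
  6 → host 1  [load 11/18]
  5 → host 1  [load 16/18]
  6 → host 2 (new)  [load 6/18]
  2 → host 1  [load 18/18]
  3 → host 2  [load 9/18]
  6 → host 2  [load 15/18]
  7 → host 3 (new)  [load 7/18]
  3 → host 2  [load 18/18]
  13 → host 4 (new)  [load 13/18]
  6 → host 3  [load 13/18]
4 hosts opened.

4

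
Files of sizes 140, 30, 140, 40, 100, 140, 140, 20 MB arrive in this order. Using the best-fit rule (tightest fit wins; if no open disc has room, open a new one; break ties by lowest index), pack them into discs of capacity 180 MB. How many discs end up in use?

5

  140 → disc 1 (new)  [load 140/180]
  30 → disc 1  [load 170/180]
  140 → disc 2 (new)  [load 140/180]
  40 → disc 2  [load 180/180]
  100 → disc 3 (new)  [load 100/180]
  140 → disc 4 (new)  [load 140/180]
  140 → disc 5 (new)  [load 140/180]
  20 → disc 4  [load 160/180]
5 discs opened.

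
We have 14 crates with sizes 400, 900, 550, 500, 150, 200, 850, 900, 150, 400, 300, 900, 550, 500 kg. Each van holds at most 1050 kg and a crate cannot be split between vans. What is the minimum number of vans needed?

8

Total = 900 + 900 + 900 + 850 + 550 + 550 + 500 + 500 + 400 + 400 + 300 + 200 + 150 + 150 = 7250 kg.
Lower bound: ⌈7250/1050⌉ = 7 vans.
A packing using 8 vans:
  van 1: 900 + 150 = 1050
  van 2: 900 + 150 = 1050
  van 3: 900 = 900
  van 4: 850 + 200 = 1050
  van 5: 550 + 500 = 1050
  van 6: 550 + 500 = 1050
  van 7: 400 + 400 = 800
  van 8: 300 = 300
No arrangement into 7 vans stays within capacity, so 8 is optimal.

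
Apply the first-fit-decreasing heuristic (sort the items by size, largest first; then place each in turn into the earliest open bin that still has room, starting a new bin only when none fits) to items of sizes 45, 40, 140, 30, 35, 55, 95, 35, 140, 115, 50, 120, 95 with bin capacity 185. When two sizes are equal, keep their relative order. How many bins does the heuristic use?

Sorted descending: 140, 140, 120, 115, 95, 95, 55, 50, 45, 40, 35, 35, 30.
  140 → bin 1 (new)  [load 140/185]
  140 → bin 2 (new)  [load 140/185]
  120 → bin 3 (new)  [load 120/185]
  115 → bin 4 (new)  [load 115/185]
  95 → bin 5 (new)  [load 95/185]
  95 → bin 6 (new)  [load 95/185]
  55 → bin 3  [load 175/185]
  50 → bin 4  [load 165/185]
  45 → bin 1  [load 185/185]
  40 → bin 2  [load 180/185]
  35 → bin 5  [load 130/185]
  35 → bin 5  [load 165/185]
  30 → bin 6  [load 125/185]
6 bins opened.

6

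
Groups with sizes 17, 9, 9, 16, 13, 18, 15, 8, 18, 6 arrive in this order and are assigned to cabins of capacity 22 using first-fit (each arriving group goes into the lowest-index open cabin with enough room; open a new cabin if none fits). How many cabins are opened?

7

  17 → cabin 1 (new)  [load 17/22]
  9 → cabin 2 (new)  [load 9/22]
  9 → cabin 2  [load 18/22]
  16 → cabin 3 (new)  [load 16/22]
  13 → cabin 4 (new)  [load 13/22]
  18 → cabin 5 (new)  [load 18/22]
  15 → cabin 6 (new)  [load 15/22]
  8 → cabin 4  [load 21/22]
  18 → cabin 7 (new)  [load 18/22]
  6 → cabin 3  [load 22/22]
7 cabins opened.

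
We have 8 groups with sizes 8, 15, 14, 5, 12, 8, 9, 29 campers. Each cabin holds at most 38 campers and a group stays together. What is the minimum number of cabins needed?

Total = 29 + 15 + 14 + 12 + 9 + 8 + 8 + 5 = 100 campers.
Lower bound: ⌈100/38⌉ = 3 cabins.
A packing using 3 cabins:
  cabin 1: 29 + 9 = 38
  cabin 2: 15 + 14 + 8 = 37
  cabin 3: 12 + 8 + 5 = 25
This matches the lower bound, so 3 is optimal.

3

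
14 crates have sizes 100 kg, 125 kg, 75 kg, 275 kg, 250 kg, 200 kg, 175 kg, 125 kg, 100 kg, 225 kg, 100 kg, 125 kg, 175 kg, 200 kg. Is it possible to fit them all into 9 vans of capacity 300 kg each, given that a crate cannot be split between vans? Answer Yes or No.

Yes

A valid assignment using 8 vans:
  van 1: 275 = 275
  van 2: 250 = 250
  van 3: 225 + 75 = 300
  van 4: 200 + 100 = 300
  van 5: 200 + 100 = 300
  van 6: 175 + 125 = 300
  van 7: 175 + 125 = 300
  van 8: 125 + 100 = 225
That uses only 8 ≤ 9, so 9 vans are enough.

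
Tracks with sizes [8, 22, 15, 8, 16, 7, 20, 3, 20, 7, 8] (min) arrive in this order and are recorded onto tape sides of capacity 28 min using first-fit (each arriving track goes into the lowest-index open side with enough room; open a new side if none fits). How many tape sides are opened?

6

  8 → side 1 (new)  [load 8/28]
  22 → side 2 (new)  [load 22/28]
  15 → side 1  [load 23/28]
  8 → side 3 (new)  [load 8/28]
  16 → side 3  [load 24/28]
  7 → side 4 (new)  [load 7/28]
  20 → side 4  [load 27/28]
  3 → side 1  [load 26/28]
  20 → side 5 (new)  [load 20/28]
  7 → side 5  [load 27/28]
  8 → side 6 (new)  [load 8/28]
6 tape sides opened.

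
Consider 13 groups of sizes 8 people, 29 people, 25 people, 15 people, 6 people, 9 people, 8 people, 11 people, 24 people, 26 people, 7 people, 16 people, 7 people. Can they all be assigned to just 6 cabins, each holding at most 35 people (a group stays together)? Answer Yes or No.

Yes

A valid assignment using 6 cabins:
  cabin 1: 29 + 6 = 35
  cabin 2: 26 + 9 = 35
  cabin 3: 25 + 8 = 33
  cabin 4: 24 + 11 = 35
  cabin 5: 16 + 15 = 31
  cabin 6: 8 + 7 + 7 = 22
Every load is within 35 people, so 6 cabins suffice.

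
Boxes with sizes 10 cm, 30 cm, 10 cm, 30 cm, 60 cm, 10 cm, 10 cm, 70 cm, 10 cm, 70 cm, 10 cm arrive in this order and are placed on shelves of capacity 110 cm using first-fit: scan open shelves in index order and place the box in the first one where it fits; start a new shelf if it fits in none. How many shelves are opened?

  10 → shelf 1 (new)  [load 10/110]
  30 → shelf 1  [load 40/110]
  10 → shelf 1  [load 50/110]
  30 → shelf 1  [load 80/110]
  60 → shelf 2 (new)  [load 60/110]
  10 → shelf 1  [load 90/110]
  10 → shelf 1  [load 100/110]
  70 → shelf 3 (new)  [load 70/110]
  10 → shelf 1  [load 110/110]
  70 → shelf 4 (new)  [load 70/110]
  10 → shelf 2  [load 70/110]
4 shelves opened.

4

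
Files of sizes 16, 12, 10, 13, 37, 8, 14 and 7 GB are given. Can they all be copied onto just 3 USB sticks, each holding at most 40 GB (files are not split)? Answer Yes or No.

A valid assignment using 3 USB sticks:
  USB stick 1: 37 = 37
  USB stick 2: 16 + 14 + 10 = 40
  USB stick 3: 13 + 12 + 8 + 7 = 40
Every load is within 40 GB, so 3 USB sticks suffice.

Yes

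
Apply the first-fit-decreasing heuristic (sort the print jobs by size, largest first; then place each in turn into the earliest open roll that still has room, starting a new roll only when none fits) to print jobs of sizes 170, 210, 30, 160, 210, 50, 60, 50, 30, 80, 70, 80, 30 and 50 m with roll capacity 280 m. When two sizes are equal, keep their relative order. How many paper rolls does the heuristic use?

5

Sorted descending: 210, 210, 170, 160, 80, 80, 70, 60, 50, 50, 50, 30, 30, 30.
  210 → roll 1 (new)  [load 210/280]
  210 → roll 2 (new)  [load 210/280]
  170 → roll 3 (new)  [load 170/280]
  160 → roll 4 (new)  [load 160/280]
  80 → roll 3  [load 250/280]
  80 → roll 4  [load 240/280]
  70 → roll 1  [load 280/280]
  60 → roll 2  [load 270/280]
  50 → roll 5 (new)  [load 50/280]
  50 → roll 5  [load 100/280]
  50 → roll 5  [load 150/280]
  30 → roll 3  [load 280/280]
  30 → roll 4  [load 270/280]
  30 → roll 5  [load 180/280]
5 paper rolls opened.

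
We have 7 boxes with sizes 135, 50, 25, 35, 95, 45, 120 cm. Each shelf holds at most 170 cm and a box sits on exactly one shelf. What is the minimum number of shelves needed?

3

Total = 135 + 120 + 95 + 50 + 45 + 35 + 25 = 505 cm.
Lower bound: ⌈505/170⌉ = 3 shelves.
A packing using 3 shelves:
  shelf 1: 135 + 35 = 170
  shelf 2: 120 + 50 = 170
  shelf 3: 95 + 45 + 25 = 165
This matches the lower bound, so 3 is optimal.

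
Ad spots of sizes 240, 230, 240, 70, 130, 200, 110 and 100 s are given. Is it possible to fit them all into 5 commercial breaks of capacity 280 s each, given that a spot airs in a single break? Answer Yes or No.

Total = 1320 s; ⌈1320/280⌉ = 5.
The bound of 5 does not rule out 5, but exhaustive search shows no assignment into 5 commercial breaks of capacity 280 s exists — the minimum is 6.

No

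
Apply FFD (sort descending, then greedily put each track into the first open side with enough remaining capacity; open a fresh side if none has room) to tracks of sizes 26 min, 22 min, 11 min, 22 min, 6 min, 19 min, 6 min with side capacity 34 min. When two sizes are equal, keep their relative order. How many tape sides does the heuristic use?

4

Sorted descending: 26, 22, 22, 19, 11, 6, 6.
  26 → side 1 (new)  [load 26/34]
  22 → side 2 (new)  [load 22/34]
  22 → side 3 (new)  [load 22/34]
  19 → side 4 (new)  [load 19/34]
  11 → side 2  [load 33/34]
  6 → side 1  [load 32/34]
  6 → side 3  [load 28/34]
4 tape sides opened.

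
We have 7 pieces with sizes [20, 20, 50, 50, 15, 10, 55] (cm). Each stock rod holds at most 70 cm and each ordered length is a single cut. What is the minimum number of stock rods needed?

4

Total = 55 + 50 + 50 + 20 + 20 + 15 + 10 = 220 cm.
Lower bound: ⌈220/70⌉ = 4 stock rods.
A packing using 4 stock rods:
  stock rod 1: 55 + 15 = 70
  stock rod 2: 50 + 20 = 70
  stock rod 3: 50 + 20 = 70
  stock rod 4: 10 = 10
This matches the lower bound, so 4 is optimal.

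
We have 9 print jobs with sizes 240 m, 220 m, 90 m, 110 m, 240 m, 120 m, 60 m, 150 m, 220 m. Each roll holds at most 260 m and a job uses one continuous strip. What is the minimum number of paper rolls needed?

7

Total = 240 + 240 + 220 + 220 + 150 + 120 + 110 + 90 + 60 = 1450 m.
Lower bound: ⌈1450/260⌉ = 6 paper rolls.
A packing using 7 paper rolls:
  roll 1: 240 = 240
  roll 2: 240 = 240
  roll 3: 220 = 220
  roll 4: 220 = 220
  roll 5: 150 + 110 = 260
  roll 6: 120 + 90 = 210
  roll 7: 60 = 60
No arrangement into 6 paper rolls stays within capacity, so 7 is optimal.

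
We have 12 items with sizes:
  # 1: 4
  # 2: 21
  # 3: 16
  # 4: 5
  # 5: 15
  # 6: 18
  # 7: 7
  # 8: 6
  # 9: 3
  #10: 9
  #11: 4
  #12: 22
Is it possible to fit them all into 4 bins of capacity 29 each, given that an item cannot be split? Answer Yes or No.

Total = 130; ⌈130/29⌉ = 5.
At least 5 bins are required, but only 4 are allowed.

No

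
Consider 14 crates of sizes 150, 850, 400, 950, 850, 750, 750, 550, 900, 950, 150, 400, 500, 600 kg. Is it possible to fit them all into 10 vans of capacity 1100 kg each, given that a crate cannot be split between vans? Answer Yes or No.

A valid assignment using 10 vans:
  van 1: 950 + 150 = 1100
  van 2: 950 + 150 = 1100
  van 3: 900 = 900
  van 4: 850 = 850
  van 5: 850 = 850
  van 6: 750 = 750
  van 7: 750 = 750
  van 8: 600 + 500 = 1100
  van 9: 550 + 400 = 950
  van 10: 400 = 400
Every load is within 1100 kg, so 10 vans suffice.

Yes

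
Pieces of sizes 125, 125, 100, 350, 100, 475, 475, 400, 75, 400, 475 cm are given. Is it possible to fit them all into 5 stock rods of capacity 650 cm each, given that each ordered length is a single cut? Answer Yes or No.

Total = 3100 cm; ⌈3100/650⌉ = 5.
6 pieces each exceed half the capacity and cannot share a stock rod, forcing at least 6 stock rods.
At least 6 stock rods are required, but only 5 are allowed.

No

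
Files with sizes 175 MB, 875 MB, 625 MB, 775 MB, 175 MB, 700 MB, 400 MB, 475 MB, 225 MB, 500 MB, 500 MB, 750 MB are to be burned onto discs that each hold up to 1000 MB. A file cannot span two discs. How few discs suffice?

7

Total = 875 + 775 + 750 + 700 + 625 + 500 + 500 + 475 + 400 + 225 + 175 + 175 = 6175 MB.
Lower bound: ⌈6175/1000⌉ = 7 discs.
A packing using 7 discs:
  disc 1: 875 = 875
  disc 2: 775 + 225 = 1000
  disc 3: 750 + 175 = 925
  disc 4: 700 + 175 = 875
  disc 5: 625 = 625
  disc 6: 500 + 500 = 1000
  disc 7: 475 + 400 = 875
This matches the lower bound, so 7 is optimal.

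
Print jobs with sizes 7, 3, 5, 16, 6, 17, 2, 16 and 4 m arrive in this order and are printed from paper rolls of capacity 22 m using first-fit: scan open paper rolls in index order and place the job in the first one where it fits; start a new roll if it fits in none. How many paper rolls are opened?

  7 → roll 1 (new)  [load 7/22]
  3 → roll 1  [load 10/22]
  5 → roll 1  [load 15/22]
  16 → roll 2 (new)  [load 16/22]
  6 → roll 1  [load 21/22]
  17 → roll 3 (new)  [load 17/22]
  2 → roll 2  [load 18/22]
  16 → roll 4 (new)  [load 16/22]
  4 → roll 2  [load 22/22]
4 paper rolls opened.

4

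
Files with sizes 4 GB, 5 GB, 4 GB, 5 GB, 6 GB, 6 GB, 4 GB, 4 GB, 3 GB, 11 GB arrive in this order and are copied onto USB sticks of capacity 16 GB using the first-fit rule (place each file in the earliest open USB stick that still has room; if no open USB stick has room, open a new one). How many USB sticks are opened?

  4 → USB stick 1 (new)  [load 4/16]
  5 → USB stick 1  [load 9/16]
  4 → USB stick 1  [load 13/16]
  5 → USB stick 2 (new)  [load 5/16]
  6 → USB stick 2  [load 11/16]
  6 → USB stick 3 (new)  [load 6/16]
  4 → USB stick 2  [load 15/16]
  4 → USB stick 3  [load 10/16]
  3 → USB stick 1  [load 16/16]
  11 → USB stick 4 (new)  [load 11/16]
4 USB sticks opened.

4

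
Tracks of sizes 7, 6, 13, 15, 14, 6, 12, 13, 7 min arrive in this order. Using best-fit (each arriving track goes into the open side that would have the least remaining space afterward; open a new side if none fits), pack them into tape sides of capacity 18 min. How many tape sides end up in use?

7

  7 → side 1 (new)  [load 7/18]
  6 → side 1  [load 13/18]
  13 → side 2 (new)  [load 13/18]
  15 → side 3 (new)  [load 15/18]
  14 → side 4 (new)  [load 14/18]
  6 → side 5 (new)  [load 6/18]
  12 → side 5  [load 18/18]
  13 → side 6 (new)  [load 13/18]
  7 → side 7 (new)  [load 7/18]
7 tape sides opened.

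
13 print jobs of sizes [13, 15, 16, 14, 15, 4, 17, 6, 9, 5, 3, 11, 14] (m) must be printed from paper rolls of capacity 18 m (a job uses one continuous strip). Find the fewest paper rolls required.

Total = 17 + 16 + 15 + 15 + 14 + 14 + 13 + 11 + 9 + 6 + 5 + 4 + 3 = 142 m.
Lower bound: ⌈142/18⌉ = 8 paper rolls.
A packing using 9 paper rolls:
  roll 1: 17 = 17
  roll 2: 16 = 16
  roll 3: 15 + 3 = 18
  roll 4: 15 = 15
  roll 5: 14 + 4 = 18
  roll 6: 14 = 14
  roll 7: 13 + 5 = 18
  roll 8: 11 + 6 = 17
  roll 9: 9 = 9
No arrangement into 8 paper rolls stays within capacity, so 9 is optimal.

9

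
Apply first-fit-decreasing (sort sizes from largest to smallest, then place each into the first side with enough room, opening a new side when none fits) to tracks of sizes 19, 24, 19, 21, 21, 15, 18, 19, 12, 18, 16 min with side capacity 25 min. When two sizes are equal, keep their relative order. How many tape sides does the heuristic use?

Sorted descending: 24, 21, 21, 19, 19, 19, 18, 18, 16, 15, 12.
  24 → side 1 (new)  [load 24/25]
  21 → side 2 (new)  [load 21/25]
  21 → side 3 (new)  [load 21/25]
  19 → side 4 (new)  [load 19/25]
  19 → side 5 (new)  [load 19/25]
  19 → side 6 (new)  [load 19/25]
  18 → side 7 (new)  [load 18/25]
  18 → side 8 (new)  [load 18/25]
  16 → side 9 (new)  [load 16/25]
  15 → side 10 (new)  [load 15/25]
  12 → side 11 (new)  [load 12/25]
11 tape sides opened.

11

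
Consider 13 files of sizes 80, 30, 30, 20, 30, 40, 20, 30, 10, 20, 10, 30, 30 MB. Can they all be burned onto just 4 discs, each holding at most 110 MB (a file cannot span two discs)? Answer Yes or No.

A valid assignment using 4 discs:
  disc 1: 80 + 30 = 110
  disc 2: 40 + 30 + 30 + 10 = 110
  disc 3: 30 + 30 + 30 + 20 = 110
  disc 4: 20 + 20 + 10 = 50
Every load is within 110 MB, so 4 discs suffice.

Yes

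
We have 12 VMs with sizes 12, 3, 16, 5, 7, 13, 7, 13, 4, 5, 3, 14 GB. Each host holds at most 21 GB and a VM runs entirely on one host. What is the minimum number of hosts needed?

5

Total = 16 + 14 + 13 + 13 + 12 + 7 + 7 + 5 + 5 + 4 + 3 + 3 = 102 GB.
Lower bound: ⌈102/21⌉ = 5 hosts.
A packing using 5 hosts:
  host 1: 16 + 5 = 21
  host 2: 14 + 7 = 21
  host 3: 13 + 7 = 20
  host 4: 13 + 5 + 3 = 21
  host 5: 12 + 4 + 3 = 19
This matches the lower bound, so 5 is optimal.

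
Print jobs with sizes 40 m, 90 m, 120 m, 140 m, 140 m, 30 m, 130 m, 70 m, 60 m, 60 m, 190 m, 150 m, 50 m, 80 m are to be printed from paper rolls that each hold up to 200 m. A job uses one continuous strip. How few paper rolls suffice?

Total = 190 + 150 + 140 + 140 + 130 + 120 + 90 + 80 + 70 + 60 + 60 + 50 + 40 + 30 = 1350 m.
Lower bound: ⌈1350/200⌉ = 7 paper rolls.
A packing using 7 paper rolls:
  roll 1: 190 = 190
  roll 2: 150 + 50 = 200
  roll 3: 140 + 60 = 200
  roll 4: 140 + 60 = 200
  roll 5: 130 + 70 = 200
  roll 6: 120 + 80 = 200
  roll 7: 90 + 40 + 30 = 160
This matches the lower bound, so 7 is optimal.

7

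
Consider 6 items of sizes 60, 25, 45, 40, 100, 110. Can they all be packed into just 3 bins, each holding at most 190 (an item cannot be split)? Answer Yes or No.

A valid assignment using 3 bins:
  bin 1: 110 + 60 = 170
  bin 2: 100 + 45 + 40 = 185
  bin 3: 25 = 25
Every load is within 190, so 3 bins suffice.

Yes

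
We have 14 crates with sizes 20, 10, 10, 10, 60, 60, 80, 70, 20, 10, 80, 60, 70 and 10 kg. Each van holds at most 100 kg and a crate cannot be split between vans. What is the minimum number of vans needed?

7

Total = 80 + 80 + 70 + 70 + 60 + 60 + 60 + 20 + 20 + 10 + 10 + 10 + 10 + 10 = 570 kg.
Lower bound: ⌈570/100⌉ = 6 vans.
Also, 7 crates each exceed 50 kg, and no two of those can share a van, so at least 7 vans are needed.
A packing using 7 vans:
  van 1: 80 + 20 = 100
  van 2: 80 + 20 = 100
  van 3: 70 + 10 + 10 + 10 = 100
  van 4: 70 + 10 + 10 = 90
  van 5: 60 = 60
  van 6: 60 = 60
  van 7: 60 = 60
This matches the lower bound, so 7 is optimal.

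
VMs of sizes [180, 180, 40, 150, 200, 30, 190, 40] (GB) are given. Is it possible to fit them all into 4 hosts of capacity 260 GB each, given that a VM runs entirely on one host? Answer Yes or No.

Total = 1010 GB; ⌈1010/260⌉ = 4.
5 VMs each exceed half the capacity and cannot share a host, forcing at least 5 hosts.
At least 5 hosts are required, but only 4 are allowed.

No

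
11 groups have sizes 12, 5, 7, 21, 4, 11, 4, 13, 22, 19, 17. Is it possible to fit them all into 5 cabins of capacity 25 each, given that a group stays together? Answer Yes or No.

No

Total = 135; ⌈135/25⌉ = 6.
At least 6 cabins are required, but only 5 are allowed.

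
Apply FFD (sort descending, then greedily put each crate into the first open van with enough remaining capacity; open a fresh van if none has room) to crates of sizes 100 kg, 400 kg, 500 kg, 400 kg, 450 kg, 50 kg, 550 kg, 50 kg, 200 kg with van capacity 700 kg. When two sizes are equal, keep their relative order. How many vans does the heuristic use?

Sorted descending: 550, 500, 450, 400, 400, 200, 100, 50, 50.
  550 → van 1 (new)  [load 550/700]
  500 → van 2 (new)  [load 500/700]
  450 → van 3 (new)  [load 450/700]
  400 → van 4 (new)  [load 400/700]
  400 → van 5 (new)  [load 400/700]
  200 → van 2  [load 700/700]
  100 → van 1  [load 650/700]
  50 → van 1  [load 700/700]
  50 → van 3  [load 500/700]
5 vans opened.

5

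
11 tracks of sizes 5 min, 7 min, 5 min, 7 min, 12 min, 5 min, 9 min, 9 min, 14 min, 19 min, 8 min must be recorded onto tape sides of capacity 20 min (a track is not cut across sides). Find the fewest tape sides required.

6

Total = 19 + 14 + 12 + 9 + 9 + 8 + 7 + 7 + 5 + 5 + 5 = 100 min.
Lower bound: ⌈100/20⌉ = 5 tape sides.
A packing using 6 tape sides:
  side 1: 19 = 19
  side 2: 14 + 5 = 19
  side 3: 12 + 8 = 20
  side 4: 9 + 9 = 18
  side 5: 7 + 7 + 5 = 19
  side 6: 5 = 5
No arrangement into 5 tape sides stays within capacity, so 6 is optimal.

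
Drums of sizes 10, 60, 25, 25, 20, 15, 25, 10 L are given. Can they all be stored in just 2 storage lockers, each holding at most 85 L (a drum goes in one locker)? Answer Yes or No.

Total = 190 L; ⌈190/85⌉ = 3.
At least 3 storage lockers are required, but only 2 are allowed.

No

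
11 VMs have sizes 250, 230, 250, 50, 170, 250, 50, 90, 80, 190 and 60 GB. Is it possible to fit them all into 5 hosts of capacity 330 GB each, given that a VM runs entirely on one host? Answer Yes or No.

No

Total = 1670 GB; ⌈1670/330⌉ = 6.
At least 6 hosts are required, but only 5 are allowed.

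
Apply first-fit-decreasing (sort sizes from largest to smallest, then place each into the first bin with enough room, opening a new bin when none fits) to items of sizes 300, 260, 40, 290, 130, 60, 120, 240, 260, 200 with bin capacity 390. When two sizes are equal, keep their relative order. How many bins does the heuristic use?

6

Sorted descending: 300, 290, 260, 260, 240, 200, 130, 120, 60, 40.
  300 → bin 1 (new)  [load 300/390]
  290 → bin 2 (new)  [load 290/390]
  260 → bin 3 (new)  [load 260/390]
  260 → bin 4 (new)  [load 260/390]
  240 → bin 5 (new)  [load 240/390]
  200 → bin 6 (new)  [load 200/390]
  130 → bin 3  [load 390/390]
  120 → bin 4  [load 380/390]
  60 → bin 1  [load 360/390]
  40 → bin 2  [load 330/390]
6 bins opened.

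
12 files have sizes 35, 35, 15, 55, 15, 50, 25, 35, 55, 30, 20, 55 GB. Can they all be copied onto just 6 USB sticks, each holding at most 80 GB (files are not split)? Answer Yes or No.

Yes

A valid assignment using 6 USB sticks:
  USB stick 1: 55 + 25 = 80
  USB stick 2: 55 + 20 = 75
  USB stick 3: 55 + 15 = 70
  USB stick 4: 50 + 30 = 80
  USB stick 5: 35 + 35 = 70
  USB stick 6: 35 + 15 = 50
Every load is within 80 GB, so 6 USB sticks suffice.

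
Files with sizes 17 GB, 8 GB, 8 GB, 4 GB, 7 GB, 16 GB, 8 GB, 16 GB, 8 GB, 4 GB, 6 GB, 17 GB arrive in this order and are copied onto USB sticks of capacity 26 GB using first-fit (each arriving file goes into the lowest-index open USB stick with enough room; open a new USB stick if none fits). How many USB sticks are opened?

5

  17 → USB stick 1 (new)  [load 17/26]
  8 → USB stick 1  [load 25/26]
  8 → USB stick 2 (new)  [load 8/26]
  4 → USB stick 2  [load 12/26]
  7 → USB stick 2  [load 19/26]
  16 → USB stick 3 (new)  [load 16/26]
  8 → USB stick 3  [load 24/26]
  16 → USB stick 4 (new)  [load 16/26]
  8 → USB stick 4  [load 24/26]
  4 → USB stick 2  [load 23/26]
  6 → USB stick 5 (new)  [load 6/26]
  17 → USB stick 5  [load 23/26]
5 USB sticks opened.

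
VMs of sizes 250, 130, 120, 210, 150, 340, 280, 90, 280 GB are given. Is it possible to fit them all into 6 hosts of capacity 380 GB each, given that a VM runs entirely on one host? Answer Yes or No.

Yes

A valid assignment using 6 hosts:
  host 1: 340 = 340
  host 2: 280 + 90 = 370
  host 3: 280 = 280
  host 4: 250 + 130 = 380
  host 5: 210 + 150 = 360
  host 6: 120 = 120
Every load is within 380 GB, so 6 hosts suffice.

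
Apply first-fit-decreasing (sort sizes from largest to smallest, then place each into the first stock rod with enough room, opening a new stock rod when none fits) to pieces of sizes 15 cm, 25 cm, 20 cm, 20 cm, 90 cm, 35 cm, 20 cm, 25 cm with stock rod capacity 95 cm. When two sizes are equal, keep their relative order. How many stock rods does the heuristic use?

3

Sorted descending: 90, 35, 25, 25, 20, 20, 20, 15.
  90 → stock rod 1 (new)  [load 90/95]
  35 → stock rod 2 (new)  [load 35/95]
  25 → stock rod 2  [load 60/95]
  25 → stock rod 2  [load 85/95]
  20 → stock rod 3 (new)  [load 20/95]
  20 → stock rod 3  [load 40/95]
  20 → stock rod 3  [load 60/95]
  15 → stock rod 3  [load 75/95]
3 stock rods opened.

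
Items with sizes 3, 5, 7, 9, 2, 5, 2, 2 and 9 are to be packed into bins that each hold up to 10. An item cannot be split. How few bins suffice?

Total = 9 + 9 + 7 + 5 + 5 + 3 + 2 + 2 + 2 = 44.
Lower bound: ⌈44/10⌉ = 5 bins.
A packing using 5 bins:
  bin 1: 9 = 9
  bin 2: 9 = 9
  bin 3: 7 + 3 = 10
  bin 4: 5 + 5 = 10
  bin 5: 2 + 2 + 2 = 6
This matches the lower bound, so 5 is optimal.

5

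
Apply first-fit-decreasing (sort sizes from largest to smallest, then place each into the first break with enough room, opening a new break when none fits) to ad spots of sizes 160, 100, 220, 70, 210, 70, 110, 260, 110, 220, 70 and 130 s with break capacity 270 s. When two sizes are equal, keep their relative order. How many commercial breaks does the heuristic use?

Sorted descending: 260, 220, 220, 210, 160, 130, 110, 110, 100, 70, 70, 70.
  260 → break 1 (new)  [load 260/270]
  220 → break 2 (new)  [load 220/270]
  220 → break 3 (new)  [load 220/270]
  210 → break 4 (new)  [load 210/270]
  160 → break 5 (new)  [load 160/270]
  130 → break 6 (new)  [load 130/270]
  110 → break 5  [load 270/270]
  110 → break 6  [load 240/270]
  100 → break 7 (new)  [load 100/270]
  70 → break 7  [load 170/270]
  70 → break 7  [load 240/270]
  70 → break 8 (new)  [load 70/270]
8 commercial breaks opened.

8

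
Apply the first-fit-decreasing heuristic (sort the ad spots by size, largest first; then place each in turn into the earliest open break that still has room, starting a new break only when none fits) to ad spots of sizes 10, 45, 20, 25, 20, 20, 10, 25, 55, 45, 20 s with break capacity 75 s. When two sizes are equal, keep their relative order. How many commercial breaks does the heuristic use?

Sorted descending: 55, 45, 45, 25, 25, 20, 20, 20, 20, 10, 10.
  55 → break 1 (new)  [load 55/75]
  45 → break 2 (new)  [load 45/75]
  45 → break 3 (new)  [load 45/75]
  25 → break 2  [load 70/75]
  25 → break 3  [load 70/75]
  20 → break 1  [load 75/75]
  20 → break 4 (new)  [load 20/75]
  20 → break 4  [load 40/75]
  20 → break 4  [load 60/75]
  10 → break 4  [load 70/75]
  10 → break 5 (new)  [load 10/75]
5 commercial breaks opened.

5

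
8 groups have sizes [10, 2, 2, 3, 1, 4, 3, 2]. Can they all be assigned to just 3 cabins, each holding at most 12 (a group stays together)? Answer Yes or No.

A valid assignment using 3 cabins:
  cabin 1: 10 + 2 = 12
  cabin 2: 4 + 3 + 3 + 2 = 12
  cabin 3: 2 + 1 = 3
Every load is within 12, so 3 cabins suffice.

Yes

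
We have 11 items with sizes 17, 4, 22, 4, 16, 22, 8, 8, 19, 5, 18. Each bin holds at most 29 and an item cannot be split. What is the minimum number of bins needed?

Total = 22 + 22 + 19 + 18 + 17 + 16 + 8 + 8 + 5 + 4 + 4 = 143.
Lower bound: ⌈143/29⌉ = 5 bins.
Also, 6 items each exceed 29/2, and no two of those can share a bin, so at least 6 bins are needed.
A packing using 6 bins:
  bin 1: 22 + 5 = 27
  bin 2: 22 + 4 = 26
  bin 3: 19 + 8 = 27
  bin 4: 18 + 8 = 26
  bin 5: 17 + 4 = 21
  bin 6: 16 = 16
This matches the lower bound, so 6 is optimal.

6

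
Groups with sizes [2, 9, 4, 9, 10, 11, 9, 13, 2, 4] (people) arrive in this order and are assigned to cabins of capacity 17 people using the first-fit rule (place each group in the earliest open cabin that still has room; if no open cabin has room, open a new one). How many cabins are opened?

  2 → cabin 1 (new)  [load 2/17]
  9 → cabin 1  [load 11/17]
  4 → cabin 1  [load 15/17]
  9 → cabin 2 (new)  [load 9/17]
  10 → cabin 3 (new)  [load 10/17]
  11 → cabin 4 (new)  [load 11/17]
  9 → cabin 5 (new)  [load 9/17]
  13 → cabin 6 (new)  [load 13/17]
  2 → cabin 1  [load 17/17]
  4 → cabin 2  [load 13/17]
6 cabins opened.

6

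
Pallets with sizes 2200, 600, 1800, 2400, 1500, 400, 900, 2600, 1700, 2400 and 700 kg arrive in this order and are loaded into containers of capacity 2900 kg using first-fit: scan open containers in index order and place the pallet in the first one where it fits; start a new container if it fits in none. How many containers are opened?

7

  2200 → container 1 (new)  [load 2200/2900]
  600 → container 1  [load 2800/2900]
  1800 → container 2 (new)  [load 1800/2900]
  2400 → container 3 (new)  [load 2400/2900]
  1500 → container 4 (new)  [load 1500/2900]
  400 → container 2  [load 2200/2900]
  900 → container 4  [load 2400/2900]
  2600 → container 5 (new)  [load 2600/2900]
  1700 → container 6 (new)  [load 1700/2900]
  2400 → container 7 (new)  [load 2400/2900]
  700 → container 2  [load 2900/2900]
7 containers opened.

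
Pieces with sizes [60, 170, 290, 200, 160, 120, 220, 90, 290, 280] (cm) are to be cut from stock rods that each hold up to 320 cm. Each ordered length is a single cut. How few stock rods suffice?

Total = 290 + 290 + 280 + 220 + 200 + 170 + 160 + 120 + 90 + 60 = 1880 cm.
Lower bound: ⌈1880/320⌉ = 6 stock rods.
A packing using 7 stock rods:
  stock rod 1: 290 = 290
  stock rod 2: 290 = 290
  stock rod 3: 280 = 280
  stock rod 4: 220 + 90 = 310
  stock rod 5: 200 + 120 = 320
  stock rod 6: 170 + 60 = 230
  stock rod 7: 160 = 160
No arrangement into 6 stock rods stays within capacity, so 7 is optimal.

7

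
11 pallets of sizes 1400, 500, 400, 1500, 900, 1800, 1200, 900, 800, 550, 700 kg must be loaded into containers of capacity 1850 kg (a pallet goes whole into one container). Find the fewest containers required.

Total = 1800 + 1500 + 1400 + 1200 + 900 + 900 + 800 + 700 + 550 + 500 + 400 = 10650 kg.
Lower bound: ⌈10650/1850⌉ = 6 containers.
A packing using 7 containers:
  container 1: 1800 = 1800
  container 2: 1500 = 1500
  container 3: 1400 + 400 = 1800
  container 4: 1200 + 550 = 1750
  container 5: 900 + 900 = 1800
  container 6: 800 + 700 = 1500
  container 7: 500 = 500
No arrangement into 6 containers stays within capacity, so 7 is optimal.

7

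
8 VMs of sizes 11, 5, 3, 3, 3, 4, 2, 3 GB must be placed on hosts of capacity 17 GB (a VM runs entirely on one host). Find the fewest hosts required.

2

Total = 11 + 5 + 4 + 3 + 3 + 3 + 3 + 2 = 34 GB.
Lower bound: ⌈34/17⌉ = 2 hosts.
A packing using 2 hosts:
  host 1: 11 + 4 + 2 = 17
  host 2: 5 + 3 + 3 + 3 + 3 = 17
This matches the lower bound, so 2 is optimal.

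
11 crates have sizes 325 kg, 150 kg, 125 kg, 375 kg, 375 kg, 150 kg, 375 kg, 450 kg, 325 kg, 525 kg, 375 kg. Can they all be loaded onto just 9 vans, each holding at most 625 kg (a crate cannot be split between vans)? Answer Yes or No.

Yes

A valid assignment using 8 vans:
  van 1: 525 = 525
  van 2: 450 + 150 = 600
  van 3: 375 + 150 = 525
  van 4: 375 + 125 = 500
  van 5: 375 = 375
  van 6: 375 = 375
  van 7: 325 = 325
  van 8: 325 = 325
That uses only 8 ≤ 9, so 9 vans are enough.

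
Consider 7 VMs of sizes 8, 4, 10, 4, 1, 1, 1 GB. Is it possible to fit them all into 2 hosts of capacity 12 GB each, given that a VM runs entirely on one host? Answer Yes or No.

No

Total = 29 GB; ⌈29/12⌉ = 3.
At least 3 hosts are required, but only 2 are allowed.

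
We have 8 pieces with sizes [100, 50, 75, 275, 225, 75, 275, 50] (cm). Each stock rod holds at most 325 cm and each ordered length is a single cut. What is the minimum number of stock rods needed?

Total = 275 + 275 + 225 + 100 + 75 + 75 + 50 + 50 = 1125 cm.
Lower bound: ⌈1125/325⌉ = 4 stock rods.
A packing using 4 stock rods:
  stock rod 1: 275 + 50 = 325
  stock rod 2: 275 + 50 = 325
  stock rod 3: 225 + 100 = 325
  stock rod 4: 75 + 75 = 150
This matches the lower bound, so 4 is optimal.

4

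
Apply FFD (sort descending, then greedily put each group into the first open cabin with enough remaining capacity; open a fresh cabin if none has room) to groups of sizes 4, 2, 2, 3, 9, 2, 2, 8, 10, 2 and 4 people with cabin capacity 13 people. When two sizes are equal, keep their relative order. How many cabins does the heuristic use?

4

Sorted descending: 10, 9, 8, 4, 4, 3, 2, 2, 2, 2, 2.
  10 → cabin 1 (new)  [load 10/13]
  9 → cabin 2 (new)  [load 9/13]
  8 → cabin 3 (new)  [load 8/13]
  4 → cabin 2  [load 13/13]
  4 → cabin 3  [load 12/13]
  3 → cabin 1  [load 13/13]
  2 → cabin 4 (new)  [load 2/13]
  2 → cabin 4  [load 4/13]
  2 → cabin 4  [load 6/13]
  2 → cabin 4  [load 8/13]
  2 → cabin 4  [load 10/13]
4 cabins opened.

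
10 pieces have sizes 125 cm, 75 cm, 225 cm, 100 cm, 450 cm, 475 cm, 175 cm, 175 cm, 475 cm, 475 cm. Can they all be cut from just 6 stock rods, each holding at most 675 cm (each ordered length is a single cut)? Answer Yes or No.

Yes

A valid assignment using 5 stock rods:
  stock rod 1: 475 + 175 = 650
  stock rod 2: 475 + 175 = 650
  stock rod 3: 475 + 125 + 75 = 675
  stock rod 4: 450 + 225 = 675
  stock rod 5: 100 = 100
That uses only 5 ≤ 6, so 6 stock rods are enough.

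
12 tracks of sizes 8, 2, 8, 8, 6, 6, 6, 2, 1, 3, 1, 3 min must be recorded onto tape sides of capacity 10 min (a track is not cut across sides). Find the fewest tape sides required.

Total = 8 + 8 + 8 + 6 + 6 + 6 + 3 + 3 + 2 + 2 + 1 + 1 = 54 min.
Lower bound: ⌈54/10⌉ = 6 tape sides.
A packing using 6 tape sides:
  side 1: 8 + 2 = 10
  side 2: 8 + 2 = 10
  side 3: 8 + 1 + 1 = 10
  side 4: 6 + 3 = 9
  side 5: 6 + 3 = 9
  side 6: 6 = 6
This matches the lower bound, so 6 is optimal.

6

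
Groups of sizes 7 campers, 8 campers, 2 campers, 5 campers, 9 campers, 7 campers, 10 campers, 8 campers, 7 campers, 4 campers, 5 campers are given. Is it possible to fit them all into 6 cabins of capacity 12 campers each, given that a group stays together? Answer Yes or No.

Total = 72 campers; ⌈72/12⌉ = 6.
7 groups each exceed half the capacity and cannot share a cabin, forcing at least 7 cabins.
At least 7 cabins are required, but only 6 are allowed.

No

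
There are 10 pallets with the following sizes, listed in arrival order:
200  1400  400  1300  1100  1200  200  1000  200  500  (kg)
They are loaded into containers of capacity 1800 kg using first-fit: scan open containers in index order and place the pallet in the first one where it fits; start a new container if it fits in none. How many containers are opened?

5

  200 → container 1 (new)  [load 200/1800]
  1400 → container 1  [load 1600/1800]
  400 → container 2 (new)  [load 400/1800]
  1300 → container 2  [load 1700/1800]
  1100 → container 3 (new)  [load 1100/1800]
  1200 → container 4 (new)  [load 1200/1800]
  200 → container 1  [load 1800/1800]
  1000 → container 5 (new)  [load 1000/1800]
  200 → container 3  [load 1300/1800]
  500 → container 3  [load 1800/1800]
5 containers opened.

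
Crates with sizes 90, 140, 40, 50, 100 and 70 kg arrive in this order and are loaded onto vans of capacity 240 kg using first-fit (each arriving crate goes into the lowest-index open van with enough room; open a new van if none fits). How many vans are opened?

  90 → van 1 (new)  [load 90/240]
  140 → van 1  [load 230/240]
  40 → van 2 (new)  [load 40/240]
  50 → van 2  [load 90/240]
  100 → van 2  [load 190/240]
  70 → van 3 (new)  [load 70/240]
3 vans opened.

3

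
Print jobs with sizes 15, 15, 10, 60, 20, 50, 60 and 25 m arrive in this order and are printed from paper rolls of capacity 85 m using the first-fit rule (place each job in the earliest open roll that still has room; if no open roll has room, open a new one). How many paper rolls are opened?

4

  15 → roll 1 (new)  [load 15/85]
  15 → roll 1  [load 30/85]
  10 → roll 1  [load 40/85]
  60 → roll 2 (new)  [load 60/85]
  20 → roll 1  [load 60/85]
  50 → roll 3 (new)  [load 50/85]
  60 → roll 4 (new)  [load 60/85]
  25 → roll 1  [load 85/85]
4 paper rolls opened.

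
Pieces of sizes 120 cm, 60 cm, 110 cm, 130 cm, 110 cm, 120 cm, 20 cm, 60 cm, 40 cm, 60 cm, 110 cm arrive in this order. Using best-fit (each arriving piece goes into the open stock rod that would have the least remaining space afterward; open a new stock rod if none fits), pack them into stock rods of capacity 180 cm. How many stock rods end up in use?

  120 → stock rod 1 (new)  [load 120/180]
  60 → stock rod 1  [load 180/180]
  110 → stock rod 2 (new)  [load 110/180]
  130 → stock rod 3 (new)  [load 130/180]
  110 → stock rod 4 (new)  [load 110/180]
  120 → stock rod 5 (new)  [load 120/180]
  20 → stock rod 3  [load 150/180]
  60 → stock rod 5  [load 180/180]
  40 → stock rod 2  [load 150/180]
  60 → stock rod 4  [load 170/180]
  110 → stock rod 6 (new)  [load 110/180]
6 stock rods opened.

6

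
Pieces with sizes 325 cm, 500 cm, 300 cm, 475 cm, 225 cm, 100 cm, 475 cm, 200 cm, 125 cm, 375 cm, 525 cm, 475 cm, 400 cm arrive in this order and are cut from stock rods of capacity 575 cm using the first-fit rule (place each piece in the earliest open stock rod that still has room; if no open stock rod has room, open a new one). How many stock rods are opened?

  325 → stock rod 1 (new)  [load 325/575]
  500 → stock rod 2 (new)  [load 500/575]
  300 → stock rod 3 (new)  [load 300/575]
  475 → stock rod 4 (new)  [load 475/575]
  225 → stock rod 1  [load 550/575]
  100 → stock rod 3  [load 400/575]
  475 → stock rod 5 (new)  [load 475/575]
  200 → stock rod 6 (new)  [load 200/575]
  125 → stock rod 3  [load 525/575]
  375 → stock rod 6  [load 575/575]
  525 → stock rod 7 (new)  [load 525/575]
  475 → stock rod 8 (new)  [load 475/575]
  400 → stock rod 9 (new)  [load 400/575]
9 stock rods opened.

9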